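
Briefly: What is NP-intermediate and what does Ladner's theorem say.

NP-intermediate problems are in NP but neither in P nor NP-complete (assuming P != NP). Ladner's theorem proves such problems exist if P != NP. Graph isomorphism and integer factoring are candidate NP-intermediate problems -- no polynomial algorithm is known, but no NP-completeness proof exists either.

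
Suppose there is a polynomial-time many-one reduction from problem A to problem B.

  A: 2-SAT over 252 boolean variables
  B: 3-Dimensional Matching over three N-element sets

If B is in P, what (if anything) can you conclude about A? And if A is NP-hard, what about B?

A poly-time reduction A <=_p B means any A-instance can be transformed to a B-instance in poly time.
If B is in P: compose the reduction with B's poly-time algorithm to solve A in poly time, so A is in P.
If A is NP-hard: every NP problem reduces to A, which reduces to B; composing reductions, every NP problem reduces to B, so B is NP-hard.
(Here in fact A is P and B is NP-complete.)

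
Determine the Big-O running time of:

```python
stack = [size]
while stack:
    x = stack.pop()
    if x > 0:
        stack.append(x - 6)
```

Time complexity: O(n).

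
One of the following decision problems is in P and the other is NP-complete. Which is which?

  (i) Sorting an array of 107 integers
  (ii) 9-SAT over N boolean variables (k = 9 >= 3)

(i) is P: merge sort runs in O(n log n).
(ii) is NP-complete: 3-SAT is NP-complete (Cook-Levin); k-SAT for k>=3 reduces from 3-SAT.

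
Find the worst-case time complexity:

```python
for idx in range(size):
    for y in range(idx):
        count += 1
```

Time complexity: O(n^2).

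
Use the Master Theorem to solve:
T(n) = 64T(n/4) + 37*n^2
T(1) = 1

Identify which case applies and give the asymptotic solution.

a=64, b=4, f(n)=37*n^2.
log_4(64) = 3 > 2.
Since f(n) = O(n^2) is polynomially smaller than n^3, Case 1 applies.
T(n) = Theta(n^3).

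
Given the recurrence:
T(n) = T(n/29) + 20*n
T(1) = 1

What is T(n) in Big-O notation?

Geometric series: 20*n*(1 + 1/29 + 1/29^2 + ...) = O(n). T(n) = O(n).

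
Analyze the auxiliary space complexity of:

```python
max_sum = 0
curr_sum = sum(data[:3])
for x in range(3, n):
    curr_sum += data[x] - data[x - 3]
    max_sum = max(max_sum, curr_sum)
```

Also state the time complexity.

Space complexity: O(1).
Only a constant amount of auxiliary storage is used; nothing grows with n.
Time complexity: O(n).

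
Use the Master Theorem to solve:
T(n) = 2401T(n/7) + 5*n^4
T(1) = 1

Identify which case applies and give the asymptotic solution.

a=2401, b=7, f(n)=5*n^4.
log_7(2401) = 4, so n^(log_b(a)) = n^4.
f(n) = Theta(n^4), so Case 2 applies.
T(n) = Theta(n^4 log n).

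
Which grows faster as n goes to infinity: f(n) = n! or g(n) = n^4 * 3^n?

f(n) = n! grows faster: by Stirling n! ~ (n/e)^n sqrt(2*pi*n); (n/e)^n eventually dominates n^4 * 3^n.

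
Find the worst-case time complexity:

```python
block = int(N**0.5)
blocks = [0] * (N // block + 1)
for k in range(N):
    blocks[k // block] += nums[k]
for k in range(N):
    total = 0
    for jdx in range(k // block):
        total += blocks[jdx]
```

Time complexity: O(n * sqrt(n)).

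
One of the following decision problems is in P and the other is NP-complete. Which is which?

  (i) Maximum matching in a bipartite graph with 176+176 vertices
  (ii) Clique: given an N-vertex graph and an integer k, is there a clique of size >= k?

(i) is P: Hopcroft-Karp runs in O(E sqrt(V)).
(ii) is NP-complete: complement of Independent Set / Vertex Cover (with k part of the input).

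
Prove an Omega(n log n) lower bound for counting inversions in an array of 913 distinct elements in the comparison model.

Decision-tree argument: at any leaf, the comparisons made (with transitivity) must totally order all 913 elements -- otherwise some pair (i,j) is unordered, and an adversary can present two inputs agreeing on every comparison made but with that pair flipped, changing the inversion count by 1, so the leaf's output is wrong on one of them. Hence the tree has >= 913! leaves and height >= log_2(913!) = Omega(n log n). Modified merge sort achieves O(n log n).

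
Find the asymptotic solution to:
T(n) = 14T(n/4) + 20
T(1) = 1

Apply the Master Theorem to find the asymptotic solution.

a=14, b=4, f(n)=20. log_4(14) = 1.904. Case 1 of Master Theorem: T(n) = O(n^1.904).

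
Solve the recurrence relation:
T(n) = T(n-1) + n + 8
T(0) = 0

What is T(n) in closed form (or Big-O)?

Dominant term in sum is 1*sum(i, i=1..n) = 1*n*(n+1)/2 = O(n^2).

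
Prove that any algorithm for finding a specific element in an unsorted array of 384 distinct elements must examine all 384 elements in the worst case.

Adversary argument: if the algorithm examines fewer than 384 elements, the adversary places the target in an unexamined position. The algorithm cannot distinguish 'not present' from 'in unexamined position'.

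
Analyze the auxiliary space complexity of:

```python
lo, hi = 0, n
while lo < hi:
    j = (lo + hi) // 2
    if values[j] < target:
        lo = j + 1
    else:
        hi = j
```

Space complexity: O(1).
Only a constant amount of auxiliary storage is used; nothing grows with n.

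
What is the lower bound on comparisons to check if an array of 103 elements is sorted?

To verify 103 elements are sorted, we must compare each consecutive pair. Skipping any pair allows an adversary to swap them. Therefore 102 comparisons are necessary and sufficient.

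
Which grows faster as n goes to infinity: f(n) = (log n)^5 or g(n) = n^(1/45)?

g(n) = n^(1/45) grows faster: any positive power of n dominates any polylog.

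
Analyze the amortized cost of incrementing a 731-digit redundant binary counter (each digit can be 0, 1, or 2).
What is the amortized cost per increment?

A redundant counter on 731 digits allows digit values 0, 1, 2. Increment adds 1 to the least significant digit and carries any 2 to a 0 plus +1 on the next digit. With potential Phi = (number of 2-digits), each increment does O(1) actual work plus a chain of carries, each of which decreases Phi by 1. Amortized O(1).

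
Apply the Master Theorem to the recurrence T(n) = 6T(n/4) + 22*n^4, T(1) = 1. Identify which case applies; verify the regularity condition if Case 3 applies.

a=6, b=4, f(n)=22*n^4.
log_4(6) = 1.292 < 4.
f(n) = Omega(n^(1.292+epsilon)) for some epsilon > 0, so Case 3 is the candidate.
Regularity: a*f(n/b) = 6*22*(n/4)^4 = (6/256)*22*n^4 <= c*f(n) with c = 6/256 < 1. Satisfied.
Case 3: T(n) = Theta(n^4).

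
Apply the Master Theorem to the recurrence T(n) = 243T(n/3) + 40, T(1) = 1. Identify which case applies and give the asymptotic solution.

a=243, b=3, f(n)=40.
log_3(243) = 5 > 0.
Since f(n) = O(n^0) is polynomially smaller than n^5, Case 1 applies.
T(n) = Theta(n^5).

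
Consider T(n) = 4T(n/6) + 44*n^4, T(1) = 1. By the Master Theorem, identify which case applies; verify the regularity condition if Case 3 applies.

a=4, b=6, f(n)=44*n^4.
log_6(4) = 0.7737 < 4.
f(n) = Omega(n^(0.7737+epsilon)) for some epsilon > 0, so Case 3 is the candidate.
Regularity: a*f(n/b) = 4*44*(n/6)^4 = (4/1296)*44*n^4 <= c*f(n) with c = 4/1296 < 1. Satisfied.
Case 3: T(n) = Theta(n^4).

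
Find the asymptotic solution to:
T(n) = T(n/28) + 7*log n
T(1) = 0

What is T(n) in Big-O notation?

Each of the log_28(n) levels adds O(log n). T(n) = O(log^2 n).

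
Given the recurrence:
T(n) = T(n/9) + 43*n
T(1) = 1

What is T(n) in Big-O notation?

Geometric series: 43*n*(1 + 1/9 + 1/9^2 + ...) = O(n). T(n) = O(n).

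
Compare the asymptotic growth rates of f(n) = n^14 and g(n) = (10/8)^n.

g(n) = (10/8)^n grows faster: (10/8)^n is exponential with base 10/8 > 1, dominating every polynomial.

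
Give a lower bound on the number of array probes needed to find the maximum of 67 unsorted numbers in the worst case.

Adversary: any unprobed cell could hold a value larger than everything seen so far. If fewer than 67 cells are probed, the adversary places the max in an unprobed cell. So all 67 cells must be examined; together with 67-1 comparisons this is tight.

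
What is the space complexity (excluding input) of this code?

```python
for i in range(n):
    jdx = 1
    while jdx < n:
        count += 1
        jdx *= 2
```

Space complexity: O(1).
Only a constant amount of auxiliary storage is used; nothing grows with n.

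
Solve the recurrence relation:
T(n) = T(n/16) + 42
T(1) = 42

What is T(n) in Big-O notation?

Each step divides n by 16 and adds 42. After log_16(n) steps, T(n) = O(log n).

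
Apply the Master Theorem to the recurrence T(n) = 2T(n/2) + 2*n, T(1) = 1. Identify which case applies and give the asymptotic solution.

a=2, b=2, f(n)=2*n.
log_2(2) = 1, so n^(log_b(a)) = n.
f(n) = Theta(n), so Case 2 applies.
T(n) = Theta(n log n).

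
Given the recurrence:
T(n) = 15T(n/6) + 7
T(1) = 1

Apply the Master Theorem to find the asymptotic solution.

a=15, b=6, f(n)=7. log_6(15) = 1.511. Case 1 of Master Theorem: T(n) = O(n^1.511).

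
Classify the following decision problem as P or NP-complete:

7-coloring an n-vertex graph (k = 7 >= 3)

This problem is NP-complete: graph k-coloring for k>=3 is NP-complete by reduction from 3-SAT.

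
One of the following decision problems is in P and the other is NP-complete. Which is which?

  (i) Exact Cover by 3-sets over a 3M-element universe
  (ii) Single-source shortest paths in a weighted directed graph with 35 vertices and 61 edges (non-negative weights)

(i) is NP-complete: one of Karp's 21 NP-complete problems.
(ii) is P: Dijkstra's algorithm runs in O((V+E) log V).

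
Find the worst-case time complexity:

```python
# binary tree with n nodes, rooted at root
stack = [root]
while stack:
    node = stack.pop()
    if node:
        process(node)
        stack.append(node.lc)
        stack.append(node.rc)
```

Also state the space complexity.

Time complexity: O(n).
Space complexity: O(n).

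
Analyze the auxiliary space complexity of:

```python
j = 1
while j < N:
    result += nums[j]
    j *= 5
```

Space complexity: O(1).
Only a constant amount of auxiliary storage is used; nothing grows with n.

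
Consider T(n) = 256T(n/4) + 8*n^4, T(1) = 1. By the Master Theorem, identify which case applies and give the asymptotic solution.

a=256, b=4, f(n)=8*n^4.
log_4(256) = 4, so n^(log_b(a)) = n^4.
f(n) = Theta(n^4), so Case 2 applies.
T(n) = Theta(n^4 log n).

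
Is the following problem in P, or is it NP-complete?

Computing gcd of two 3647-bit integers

This problem is in P: the Euclidean algorithm runs in polynomial time in the bit-length.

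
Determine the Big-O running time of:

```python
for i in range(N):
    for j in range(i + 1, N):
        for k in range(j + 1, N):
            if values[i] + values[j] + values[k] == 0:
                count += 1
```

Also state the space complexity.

Time complexity: O(n^3).
Space complexity: O(1).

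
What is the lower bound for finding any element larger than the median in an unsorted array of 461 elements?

To find an element larger than the median of 461 elements, we must see Omega(n) elements. Without seeing enough elements, an adversary can make any unseen element the median.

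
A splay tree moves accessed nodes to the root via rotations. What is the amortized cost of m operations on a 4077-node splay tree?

Using a potential function Phi = sum of log(size of subtree) for each node, each splay operation has amortized cost O(log n) where n = 4077. Bad individual operations (O(n)) are offset by decreased potential.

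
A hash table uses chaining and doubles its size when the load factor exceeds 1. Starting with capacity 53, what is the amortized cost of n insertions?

Rehashing occurs when load exceeds 1. Total rehash cost is geometric series summing to O(n). Each insertion itself is O(1). Amortized: O(1).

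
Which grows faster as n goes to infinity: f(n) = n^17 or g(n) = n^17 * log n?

g(n) = n^17 * log n grows faster: extra log n factor -> infinity.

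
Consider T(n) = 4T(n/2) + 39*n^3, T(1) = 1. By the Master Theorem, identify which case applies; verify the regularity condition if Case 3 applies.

a=4, b=2, f(n)=39*n^3.
log_2(4) = 2 < 3.
f(n) = Omega(n^(2+epsilon)) for some epsilon > 0, so Case 3 is the candidate.
Regularity: a*f(n/b) = 4*39*(n/2)^3 = (4/8)*39*n^3 <= c*f(n) with c = 4/8 < 1. Satisfied.
Case 3: T(n) = Theta(n^3).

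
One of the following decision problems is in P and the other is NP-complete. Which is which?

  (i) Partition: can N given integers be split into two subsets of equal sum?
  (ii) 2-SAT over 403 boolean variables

(i) is NP-complete: Subset Sum reduces to it (one of Karp's 21 NP-complete problems).
(ii) is P: 2-SAT is solvable in linear time via implication-graph SCCs.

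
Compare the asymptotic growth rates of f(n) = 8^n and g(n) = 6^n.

f(n) = 8^n grows faster: (8/6)^n -> infinity since 8/6 > 1.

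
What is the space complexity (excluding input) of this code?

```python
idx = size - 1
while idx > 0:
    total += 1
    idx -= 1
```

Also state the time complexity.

Space complexity: O(1).
Only a constant amount of auxiliary storage is used; nothing grows with n.
Time complexity: O(n).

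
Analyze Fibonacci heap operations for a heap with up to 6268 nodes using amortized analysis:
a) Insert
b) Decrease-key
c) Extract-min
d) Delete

Fibonacci heaps use lazy consolidation. Potential function Phi = t + 2m (t = number of trees, m = marked nodes).
- Insert: O(1) actual, Delta Phi = +1 (one new tree) => O(1) amortized.
- Decrease-key: with c cascading cuts, actual cost is O(c); Delta Phi <= c - 2(c-1) + 2 = 4 - c (c new trees; >= c-1 marks cleared; <= 1 new mark). Amortized O(c) + (4 - c) = O(1).
- Extract-min: O(D(n) + t) actual; consolidation drops t to <= D(n)+1, so Delta Phi pays for the t term. D(n) = O(log n) for n = 6268 => O(log n) amortized.
- Delete: decrease-key to -inf then extract-min = O(log n).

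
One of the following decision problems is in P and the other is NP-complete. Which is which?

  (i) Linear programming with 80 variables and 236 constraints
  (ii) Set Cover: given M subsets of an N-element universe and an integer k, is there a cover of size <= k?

(i) is P: the ellipsoid and interior-point methods run in polynomial time.
(ii) is NP-complete: one of Karp's 21 NP-complete problems (with k part of the input).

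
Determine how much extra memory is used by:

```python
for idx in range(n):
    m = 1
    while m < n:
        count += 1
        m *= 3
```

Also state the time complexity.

Space complexity: O(1).
Only a constant amount of auxiliary storage is used; nothing grows with n.
Time complexity: O(n log n).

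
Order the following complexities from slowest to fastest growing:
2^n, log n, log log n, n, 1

Ordered by growth rate: 1 < log log n < log n < n < 2^n.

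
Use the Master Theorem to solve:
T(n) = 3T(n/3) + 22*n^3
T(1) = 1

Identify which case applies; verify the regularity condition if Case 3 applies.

a=3, b=3, f(n)=22*n^3.
log_3(3) = 1 < 3.
f(n) = Omega(n^(1+epsilon)) for some epsilon > 0, so Case 3 is the candidate.
Regularity: a*f(n/b) = 3*22*(n/3)^3 = (3/27)*22*n^3 <= c*f(n) with c = 3/27 < 1. Satisfied.
Case 3: T(n) = Theta(n^3).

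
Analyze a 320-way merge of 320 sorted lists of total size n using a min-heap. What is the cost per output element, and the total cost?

Maintain a min-heap of size 320 holding the current head of each list. Each output step does one extract-min (O(log 320)) and one insert of that list's next element (O(log 320)). Each of the n elements passes through the heap exactly once, so the total cost is O(n log 320), i.e. O(log 320) per output element.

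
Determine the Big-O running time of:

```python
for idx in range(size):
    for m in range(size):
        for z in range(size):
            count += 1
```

Time complexity: O(n^3).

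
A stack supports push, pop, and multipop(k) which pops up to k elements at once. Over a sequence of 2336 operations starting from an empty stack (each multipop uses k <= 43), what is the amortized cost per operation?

Each element is pushed exactly once and popped at most once (whether by pop or as part of a multipop). So the total number of individual pops over the whole sequence is at most the number of pushes, which is at most 2336. Total work <= 2 * 2336, hence O(1) amortized per operation.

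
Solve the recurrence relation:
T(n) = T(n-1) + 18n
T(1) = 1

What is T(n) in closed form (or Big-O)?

Unrolling: T(n) = 1 + 18*(2 + 3 + ... + n) = 1 + 18*(n(n+1)/2 - 1) = O(n^2).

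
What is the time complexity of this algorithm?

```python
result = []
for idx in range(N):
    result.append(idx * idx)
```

Time complexity: O(n).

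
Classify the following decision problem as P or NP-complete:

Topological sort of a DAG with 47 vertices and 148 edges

This problem is in P: DFS-based topological sort runs in O(V+E).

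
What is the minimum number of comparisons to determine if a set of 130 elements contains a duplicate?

Determining if 130 elements are all distinct requires Omega(n log n) comparisons in the comparison model. This follows from the element distinctness lower bound.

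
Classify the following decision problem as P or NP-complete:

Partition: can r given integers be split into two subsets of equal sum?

This problem is NP-complete: Subset Sum reduces to it (one of Karp's 21 NP-complete problems).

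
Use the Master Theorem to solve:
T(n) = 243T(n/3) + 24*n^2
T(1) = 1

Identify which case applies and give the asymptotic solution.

a=243, b=3, f(n)=24*n^2.
log_3(243) = 5 > 2.
Since f(n) = O(n^2) is polynomially smaller than n^5, Case 1 applies.
T(n) = Theta(n^5).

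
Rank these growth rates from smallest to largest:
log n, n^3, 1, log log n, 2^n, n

Ordered by growth rate: 1 < log log n < log n < n < n^3 < 2^n.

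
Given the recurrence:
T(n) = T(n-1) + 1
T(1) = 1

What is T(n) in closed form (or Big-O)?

Unrolling: T(n) = T(n-1) + 1 = T(n-2) + 2*1 = ... = T(1) + (n-1)*1 = 1 + (n-1)*1 = n.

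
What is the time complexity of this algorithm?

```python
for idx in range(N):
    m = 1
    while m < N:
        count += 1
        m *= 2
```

Time complexity: O(n log n).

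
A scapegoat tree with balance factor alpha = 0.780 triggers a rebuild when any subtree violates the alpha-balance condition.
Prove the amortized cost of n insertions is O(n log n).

Define potential Phi = c * sum of |size(left(v)) - size(right(v))| over all nodes. An insertion at depth d costs O(d) = O(log n) and increases Phi by O(log n). When a rebuild of subtree of size s occurs, it costs O(s) but reduces Phi by Omega(s). With alpha = 0.780, between rebuilds Omega(s) insertions must occur. Amortized cost per insertion: O(log n).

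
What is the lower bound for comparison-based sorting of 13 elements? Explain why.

A comparison-based sorting algorithm corresponds to a decision tree. With 13! possible permutations, the tree has 13! leaves. The height is at least log_2(13!) = Omega(n log n) by Stirling's approximation.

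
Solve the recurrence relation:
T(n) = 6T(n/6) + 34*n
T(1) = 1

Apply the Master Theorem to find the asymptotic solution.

a=6, b=6, f(n)=34*n. log_6(6) = 1. Case 2: T(n) = O(n log n).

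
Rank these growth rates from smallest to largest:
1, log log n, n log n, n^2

Ordered by growth rate: 1 < log log n < n log n < n^2.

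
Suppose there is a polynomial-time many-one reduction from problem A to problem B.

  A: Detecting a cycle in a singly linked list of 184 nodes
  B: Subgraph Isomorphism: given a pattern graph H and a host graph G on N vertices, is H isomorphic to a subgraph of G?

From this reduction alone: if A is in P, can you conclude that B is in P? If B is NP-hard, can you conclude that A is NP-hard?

A poly-time reduction A <=_p B transfers tractability DOWN (B easy => A easy) and hardness UP (A hard => B hard), not the reverse.
From A in P, the reduction alone does NOT give B in P: any problem in P trivially reduces to SAT, yet SAT is not known to be in P.
From B NP-hard, the reduction alone does NOT give A NP-hard: again, easy problems reduce to hard ones.
(Here in fact A is P and B is NP-complete.)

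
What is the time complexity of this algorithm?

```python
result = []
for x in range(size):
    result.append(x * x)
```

Time complexity: O(n).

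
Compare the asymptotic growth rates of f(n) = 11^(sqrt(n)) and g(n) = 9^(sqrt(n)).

f(n) = 11^(sqrt(n)) grows faster: ratio is (11/9)^(sqrt(n)) -> infinity since 11/9 > 1.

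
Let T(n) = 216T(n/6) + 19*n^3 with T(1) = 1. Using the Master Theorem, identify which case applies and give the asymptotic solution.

a=216, b=6, f(n)=19*n^3.
log_6(216) = 3, so n^(log_b(a)) = n^3.
f(n) = Theta(n^3), so Case 2 applies.
T(n) = Theta(n^3 log n).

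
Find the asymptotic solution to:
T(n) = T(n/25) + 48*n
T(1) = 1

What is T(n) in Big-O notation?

Geometric series: 48*n*(1 + 1/25 + 1/25^2 + ...) = O(n). T(n) = O(n).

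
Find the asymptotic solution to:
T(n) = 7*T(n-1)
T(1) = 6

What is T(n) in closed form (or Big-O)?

Each step multiplies by 7. T(n) = T(1)*7^(n-1) = 6*7^(n-1).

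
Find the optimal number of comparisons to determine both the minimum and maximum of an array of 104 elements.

Naive approach: 206 comparisons (103 for max + 103 for min).
Optimal: Compare elements in pairs first (floor(n/2) = 52 comparisons), then find max among winners and min among losers (51 comparisons each).
Total: ceil(3n/2) - 2 = 154 comparisons. An adversary argument shows this is also a lower bound.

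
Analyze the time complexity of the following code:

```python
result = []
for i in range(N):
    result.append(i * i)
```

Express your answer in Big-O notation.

Time complexity: O(n).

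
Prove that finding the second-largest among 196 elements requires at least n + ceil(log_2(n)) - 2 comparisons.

Lower bound (adversary): identifying the maximum requires 196-1 comparisons (each eliminates one candidate). Assign weight 1 to each element; on each comparison the adversary lets the heavier side win and gives it the loser's weight. The max ends with weight 196, but each comparison it wins at most doubles its weight, so the max must win >= ceil(log_2(196)) = 8 comparisons. The second-largest is one of those 8 direct losers to the max, and identifying which one is largest needs >= 8-1 further comparisons. Total >= 196-1 + 8-1 = 202.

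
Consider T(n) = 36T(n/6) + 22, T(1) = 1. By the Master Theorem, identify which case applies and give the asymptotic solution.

a=36, b=6, f(n)=22.
log_6(36) = 2 > 0.
Since f(n) = O(n^0) is polynomially smaller than n^2, Case 1 applies.
T(n) = Theta(n^2).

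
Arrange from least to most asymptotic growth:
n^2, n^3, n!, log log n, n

Ordered by growth rate: log log n < n < n^2 < n^3 < n!.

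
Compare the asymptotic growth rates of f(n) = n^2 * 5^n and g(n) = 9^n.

g(n) = 9^n grows faster: 9^n / (n^2 5^n) = (9/5)^n / n^2 -> infinity since 9/5 > 1.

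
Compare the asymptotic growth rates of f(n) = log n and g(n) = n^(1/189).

g(n) = n^(1/189) grows faster: any positive power of n dominates log n.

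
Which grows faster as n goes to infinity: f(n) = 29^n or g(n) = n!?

g(n) = n! grows faster: n!/29^n -> infinity by Stirling.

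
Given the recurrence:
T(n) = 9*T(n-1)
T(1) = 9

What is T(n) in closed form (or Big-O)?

Each step multiplies by 9. T(n) = T(1)*9^(n-1) = 9*9^(n-1).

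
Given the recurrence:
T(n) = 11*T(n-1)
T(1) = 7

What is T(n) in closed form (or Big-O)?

Each step multiplies by 11. T(n) = T(1)*11^(n-1) = 7*11^(n-1).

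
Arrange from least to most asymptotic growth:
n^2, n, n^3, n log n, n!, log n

Ordered by growth rate: log n < n < n log n < n^2 < n^3 < n!.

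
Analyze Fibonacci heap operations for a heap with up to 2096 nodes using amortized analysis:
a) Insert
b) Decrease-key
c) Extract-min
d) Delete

Fibonacci heaps use lazy consolidation. Potential function Phi = t + 2m (t = number of trees, m = marked nodes).
- Insert: O(1) actual, Delta Phi = +1 (one new tree) => O(1) amortized.
- Decrease-key: with c cascading cuts, actual cost is O(c); Delta Phi <= c - 2(c-1) + 2 = 4 - c (c new trees; >= c-1 marks cleared; <= 1 new mark). Amortized O(c) + (4 - c) = O(1).
- Extract-min: O(D(n) + t) actual; consolidation drops t to <= D(n)+1, so Delta Phi pays for the t term. D(n) = O(log n) for n = 2096 => O(log n) amortized.
- Delete: decrease-key to -inf then extract-min = O(log n).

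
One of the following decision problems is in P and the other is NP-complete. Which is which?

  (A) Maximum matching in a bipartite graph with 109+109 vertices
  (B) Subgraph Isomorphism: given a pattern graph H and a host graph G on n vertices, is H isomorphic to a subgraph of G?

(A) is P: Hopcroft-Karp runs in O(E sqrt(V)).
(B) is NP-complete: generalizes Clique and Hamiltonian Path (pattern size is part of the input).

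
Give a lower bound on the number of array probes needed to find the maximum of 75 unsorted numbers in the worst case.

Adversary: any unprobed cell could hold a value larger than everything seen so far. If fewer than 75 cells are probed, the adversary places the max in an unprobed cell. So all 75 cells must be examined; together with 75-1 comparisons this is tight.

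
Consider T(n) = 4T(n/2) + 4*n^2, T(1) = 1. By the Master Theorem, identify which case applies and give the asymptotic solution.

a=4, b=2, f(n)=4*n^2.
log_2(4) = 2, so n^(log_b(a)) = n^2.
f(n) = Theta(n^2), so Case 2 applies.
T(n) = Theta(n^2 log n).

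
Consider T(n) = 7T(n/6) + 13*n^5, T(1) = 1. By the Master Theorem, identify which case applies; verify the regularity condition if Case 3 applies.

a=7, b=6, f(n)=13*n^5.
log_6(7) = 1.086 < 5.
f(n) = Omega(n^(1.086+epsilon)) for some epsilon > 0, so Case 3 is the candidate.
Regularity: a*f(n/b) = 7*13*(n/6)^5 = (7/7776)*13*n^5 <= c*f(n) with c = 7/7776 < 1. Satisfied.
Case 3: T(n) = Theta(n^5).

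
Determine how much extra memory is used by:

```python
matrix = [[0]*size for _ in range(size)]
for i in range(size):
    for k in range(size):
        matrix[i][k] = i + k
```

Space complexity: O(n^2).
A 2D structure of size n x n is allocated.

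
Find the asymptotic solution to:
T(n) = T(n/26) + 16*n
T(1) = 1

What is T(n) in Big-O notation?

Geometric series: 16*n*(1 + 1/26 + 1/26^2 + ...) = O(n). T(n) = O(n).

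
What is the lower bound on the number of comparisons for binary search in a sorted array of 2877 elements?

With 2877 possible positions, we need at least ceil(log_2(2877)) = 12 comparisons. Each comparison splits the remaining candidates by at most half.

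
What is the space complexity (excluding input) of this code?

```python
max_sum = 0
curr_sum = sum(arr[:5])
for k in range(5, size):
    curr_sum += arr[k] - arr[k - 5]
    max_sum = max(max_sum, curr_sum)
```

Space complexity: O(1).
Only a constant amount of auxiliary storage is used; nothing grows with n.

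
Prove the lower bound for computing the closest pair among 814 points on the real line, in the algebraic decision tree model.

Reduction from element distinctness: given 814 reals, the closest-pair distance is 0 iff two are equal. Element distinctness has an Omega(n log n) lower bound in the algebraic decision tree model (Ben-Or). Therefore closest pair on a line also requires Omega(n log n). Sorting then a linear scan achieves this.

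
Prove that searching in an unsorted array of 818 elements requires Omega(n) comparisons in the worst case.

An adversary can always place the target in the last position checked. Until all 818 positions are examined, the target might be in any unchecked position. Therefore 818 comparisons are necessary.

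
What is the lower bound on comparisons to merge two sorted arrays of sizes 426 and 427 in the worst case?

Adversary: with |426 - 427| <= 1 the inputs can be fully interleaved so that every adjacent pair in the merged output comes from different arrays. Then each of the 852 adjacent pairs must be directly compared, or the algorithm cannot determine their relative order. Standard merge meets this bound.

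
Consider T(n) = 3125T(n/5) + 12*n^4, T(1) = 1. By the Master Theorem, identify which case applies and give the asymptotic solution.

a=3125, b=5, f(n)=12*n^4.
log_5(3125) = 5 > 4.
Since f(n) = O(n^4) is polynomially smaller than n^5, Case 1 applies.
T(n) = Theta(n^5).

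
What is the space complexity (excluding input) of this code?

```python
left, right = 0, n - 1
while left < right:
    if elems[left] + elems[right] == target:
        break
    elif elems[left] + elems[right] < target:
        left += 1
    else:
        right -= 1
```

Space complexity: O(1).
Only a constant amount of auxiliary storage is used; nothing grows with n.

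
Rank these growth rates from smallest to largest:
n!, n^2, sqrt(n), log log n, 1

Ordered by growth rate: 1 < log log n < sqrt(n) < n^2 < n!.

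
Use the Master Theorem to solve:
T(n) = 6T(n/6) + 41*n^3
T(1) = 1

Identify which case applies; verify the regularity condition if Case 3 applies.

a=6, b=6, f(n)=41*n^3.
log_6(6) = 1 < 3.
f(n) = Omega(n^(1+epsilon)) for some epsilon > 0, so Case 3 is the candidate.
Regularity: a*f(n/b) = 6*41*(n/6)^3 = (6/216)*41*n^3 <= c*f(n) with c = 6/216 < 1. Satisfied.
Case 3: T(n) = Theta(n^3).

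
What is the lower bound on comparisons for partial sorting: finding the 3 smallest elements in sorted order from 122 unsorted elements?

Finding 3 smallest of 122 in sorted order: Omega(122) to identify the 3 smallest, plus Omega(3 log 3) to sort them. Total: Omega(n + k log k).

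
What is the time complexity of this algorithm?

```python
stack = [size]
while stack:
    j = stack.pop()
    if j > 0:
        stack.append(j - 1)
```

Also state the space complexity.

Time complexity: O(n).
Space complexity: O(1).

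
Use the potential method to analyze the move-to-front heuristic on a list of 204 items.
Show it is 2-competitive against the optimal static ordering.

Let Phi = number of inversions between the MTF list and the optimal static list (0 <= Phi <= C(204,2)). Accessing an element at MTF position k and optimal position j: the move-to-front destroys all k-1 inversions in front of it that are not in front in optimal (>= k-j of them) and creates at most j-1 new ones. Amortized cost <= k + (j-1) - (k-j) = 2j - 1 <= 2 * optimal cost.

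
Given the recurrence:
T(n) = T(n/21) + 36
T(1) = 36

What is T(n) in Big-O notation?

Each step divides n by 21 and adds 36. After log_21(n) steps, T(n) = O(log n).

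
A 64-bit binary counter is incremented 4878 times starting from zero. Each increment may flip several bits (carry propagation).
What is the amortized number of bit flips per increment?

Bit i flips on every 2^i-th increment, so over 4878 increments bit i flips floor(4878/2^i) times. Summing over i: total flips < 2 * 4878. Amortized: < 2 = O(1) per increment.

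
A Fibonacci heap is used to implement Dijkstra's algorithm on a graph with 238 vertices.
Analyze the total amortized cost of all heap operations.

Dijkstra performs 238 insert, 238 extract-min, and at most E decrease-key operations. With Fibonacci heap: insert O(1) amortized, extract-min O(log n) amortized, decrease-key O(1) amortized. Total with n = 238: O(n * 1 + n * log n + E * 1) = O(n log n + E).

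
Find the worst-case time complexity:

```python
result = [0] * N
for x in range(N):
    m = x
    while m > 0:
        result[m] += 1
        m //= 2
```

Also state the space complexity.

Time complexity: O(n log n).
Space complexity: O(n).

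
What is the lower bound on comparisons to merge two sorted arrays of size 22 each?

To merge two sorted arrays of size 22, we need at least 43 comparisons in the worst case. An adversary can force every element to be compared.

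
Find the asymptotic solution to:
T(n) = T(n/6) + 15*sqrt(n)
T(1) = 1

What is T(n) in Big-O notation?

Each level contributes sqrt(n/6^k). Geometric series with ratio 1/sqrt(6) < 1 sums to O(sqrt(n)).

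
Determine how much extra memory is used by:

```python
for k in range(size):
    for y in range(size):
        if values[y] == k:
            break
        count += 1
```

Space complexity: O(1).
Only a constant amount of auxiliary storage is used; nothing grows with n.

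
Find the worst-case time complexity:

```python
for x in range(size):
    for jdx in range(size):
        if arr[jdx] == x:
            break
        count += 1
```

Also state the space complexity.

Time complexity: O(n^2).
Space complexity: O(1).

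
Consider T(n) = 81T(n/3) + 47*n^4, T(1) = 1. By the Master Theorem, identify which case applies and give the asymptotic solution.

a=81, b=3, f(n)=47*n^4.
log_3(81) = 4, so n^(log_b(a)) = n^4.
f(n) = Theta(n^4), so Case 2 applies.
T(n) = Theta(n^4 log n).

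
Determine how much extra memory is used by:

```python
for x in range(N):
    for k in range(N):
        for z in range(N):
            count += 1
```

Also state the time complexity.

Space complexity: O(1).
Only a constant amount of auxiliary storage is used; nothing grows with n.
Time complexity: O(n^3).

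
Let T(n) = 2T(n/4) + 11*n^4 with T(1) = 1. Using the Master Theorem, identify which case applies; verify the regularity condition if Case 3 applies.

a=2, b=4, f(n)=11*n^4.
log_4(2) = 0.5 < 4.
f(n) = Omega(n^(0.5+epsilon)) for some epsilon > 0, so Case 3 is the candidate.
Regularity: a*f(n/b) = 2*11*(n/4)^4 = (2/256)*11*n^4 <= c*f(n) with c = 2/256 < 1. Satisfied.
Case 3: T(n) = Theta(n^4).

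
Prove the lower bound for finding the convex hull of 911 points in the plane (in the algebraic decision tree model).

Reduction from sorting: given 911 numbers x_1,...,x_{911}, map x_i to the point (x_i, x_i^2) on the parabola y = x^2. All points are on the convex hull, and walking the hull gives them in sorted x-order. Since sorting requires Omega(n log n), so does planar convex hull.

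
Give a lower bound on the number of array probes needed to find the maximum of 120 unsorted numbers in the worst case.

Adversary: any unprobed cell could hold a value larger than everything seen so far. If fewer than 120 cells are probed, the adversary places the max in an unprobed cell. So all 120 cells must be examined; together with 120-1 comparisons this is tight.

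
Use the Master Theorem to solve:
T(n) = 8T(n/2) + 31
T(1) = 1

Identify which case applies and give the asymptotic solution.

a=8, b=2, f(n)=31.
log_2(8) = 3 > 0.
Since f(n) = O(n^0) is polynomially smaller than n^3, Case 1 applies.
T(n) = Theta(n^3).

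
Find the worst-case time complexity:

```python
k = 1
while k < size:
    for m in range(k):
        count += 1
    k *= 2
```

Time complexity: O(n).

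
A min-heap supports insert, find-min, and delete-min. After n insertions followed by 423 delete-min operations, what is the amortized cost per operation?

Insert takes O(log n) worst case. Delete-min takes O(log n). Over a sequence of n inserts and 423 delete-mins, total cost is O((n + 423) log n). Amortized per operation: O(log n).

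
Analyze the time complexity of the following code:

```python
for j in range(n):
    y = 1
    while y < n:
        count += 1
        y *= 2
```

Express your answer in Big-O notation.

Time complexity: O(n log n).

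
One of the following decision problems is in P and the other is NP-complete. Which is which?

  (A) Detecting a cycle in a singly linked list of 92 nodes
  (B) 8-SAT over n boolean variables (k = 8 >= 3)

(A) is P: Floyd's tortoise-and-hare runs in O(n) time, O(1) space.
(B) is NP-complete: 3-SAT is NP-complete (Cook-Levin); k-SAT for k>=3 reduces from 3-SAT.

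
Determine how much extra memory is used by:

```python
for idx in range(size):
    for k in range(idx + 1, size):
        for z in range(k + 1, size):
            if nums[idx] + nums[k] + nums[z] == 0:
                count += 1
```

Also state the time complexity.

Space complexity: O(1).
Only a constant amount of auxiliary storage is used; nothing grows with n.
Time complexity: O(n^3).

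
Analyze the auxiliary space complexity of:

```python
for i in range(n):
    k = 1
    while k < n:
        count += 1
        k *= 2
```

Space complexity: O(1).
Only a constant amount of auxiliary storage is used; nothing grows with n.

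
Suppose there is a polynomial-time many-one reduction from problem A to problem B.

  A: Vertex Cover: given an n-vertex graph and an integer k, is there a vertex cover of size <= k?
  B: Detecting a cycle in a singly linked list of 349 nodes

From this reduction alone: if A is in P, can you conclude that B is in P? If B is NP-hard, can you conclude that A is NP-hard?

A poly-time reduction A <=_p B transfers tractability DOWN (B easy => A easy) and hardness UP (A hard => B hard), not the reverse.
From A in P, the reduction alone does NOT give B in P: any problem in P trivially reduces to SAT, yet SAT is not known to be in P.
From B NP-hard, the reduction alone does NOT give A NP-hard: again, easy problems reduce to hard ones.
(Here in fact A is NP-complete and B is in P, so no such reduction is known -- its existence would imply P = NP; the analysis concerns only what the assumed reduction would or would not let you conclude.)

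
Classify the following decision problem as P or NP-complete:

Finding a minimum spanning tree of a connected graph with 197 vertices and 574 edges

This problem is in P: Kruskal's / Prim's algorithms run in polynomial time.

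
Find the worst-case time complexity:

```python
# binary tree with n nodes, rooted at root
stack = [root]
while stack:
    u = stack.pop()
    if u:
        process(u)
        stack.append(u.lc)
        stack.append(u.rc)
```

Time complexity: O(n).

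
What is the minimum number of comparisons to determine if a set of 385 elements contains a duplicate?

Determining if 385 elements are all distinct requires Omega(n log n) comparisons in the comparison model. This follows from the element distinctness lower bound.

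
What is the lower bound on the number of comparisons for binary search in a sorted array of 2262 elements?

With 2262 possible positions, we need at least ceil(log_2(2262)) = 12 comparisons. Each comparison splits the remaining candidates by at most half.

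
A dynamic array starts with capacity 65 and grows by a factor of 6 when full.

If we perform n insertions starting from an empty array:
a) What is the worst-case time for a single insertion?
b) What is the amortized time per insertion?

(a) Worst-case single insertion: O(n) -- when the array is full at capacity c, the resize copies all c elements, and c can be Theta(n).
(b) Resizes happen at sizes 65, 390, 2340, ... Total copy cost for n insertions: 65 + 390 + ... = O(n) (geometric series with ratio 1/6). Amortized cost per insertion: O(n)/n = O(1).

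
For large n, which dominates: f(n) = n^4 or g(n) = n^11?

g(n) = n^11 grows faster: n^11/n^4 = n^7 -> infinity.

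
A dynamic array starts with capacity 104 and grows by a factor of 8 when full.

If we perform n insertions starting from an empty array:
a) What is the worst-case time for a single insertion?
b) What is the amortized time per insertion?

(a) Worst-case single insertion: O(n) -- when the array is full at capacity c, the resize copies all c elements, and c can be Theta(n).
(b) Resizes happen at sizes 104, 832, 6656, ... Total copy cost for n insertions: 104 + 832 + ... = O(n) (geometric series with ratio 1/8). Amortized cost per insertion: O(n)/n = O(1).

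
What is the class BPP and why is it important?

BPP (Bounded-error Probabilistic Polynomial time) is the class of problems solvable by a randomized algorithm in polynomial time with error probability at most 1/3. BPP contains P and is contained in PSPACE. It is widely conjectured that P = BPP, meaning randomness does not help for decision problems.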